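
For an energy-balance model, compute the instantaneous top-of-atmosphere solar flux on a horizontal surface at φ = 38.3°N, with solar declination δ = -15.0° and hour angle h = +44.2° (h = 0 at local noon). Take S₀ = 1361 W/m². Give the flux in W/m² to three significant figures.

cos θ_z = sin φ sin δ + cos φ cos δ cos h = -0.160411 + 0.543444 = 0.383033.
Flux = S₀ · cos θ_z = 1361 × 0.383033 = 521.3 W/m².

521 W/m²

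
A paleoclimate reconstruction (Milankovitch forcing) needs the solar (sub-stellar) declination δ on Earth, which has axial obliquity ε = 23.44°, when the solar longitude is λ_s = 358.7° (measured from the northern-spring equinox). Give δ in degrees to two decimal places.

δ = -0.52°

sin δ = sin ε · sin λ_s = sin 23.44° × sin 358.7° = -0.009025.
δ = arcsin(-0.009025) = -0.52°.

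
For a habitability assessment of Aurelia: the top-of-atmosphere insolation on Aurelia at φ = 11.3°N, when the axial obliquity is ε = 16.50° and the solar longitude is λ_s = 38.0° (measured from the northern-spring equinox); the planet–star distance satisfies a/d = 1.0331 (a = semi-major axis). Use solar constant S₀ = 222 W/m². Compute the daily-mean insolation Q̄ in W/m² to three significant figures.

Q̄ ≈ 76.9 W/m²

Solar declination: sin δ = sin ε · sin λ_s = sin 16.50° × sin 38.0° = 0.17486, so δ = +10.070°.
cos H₀ = −tan(+11.3°) tan(+10.070°) = -0.0355, H₀ = 1.6063 rad.
Bracket: H₀ sin φ sin δ + cos φ cos δ sin H₀ = 1.6063×0.19595×0.17486 + 0.98061×0.98459×0.99937 = 0.055038 + 0.964891 = 1.019929.
Inverse-square distance factor (a/d)² = 1.0331² = 1.067296.
Q̄ = (S₀/π) × 1.067296 × [bracket] = (222/π) × 1.067296 × 1.019929 = 76.92 W/m².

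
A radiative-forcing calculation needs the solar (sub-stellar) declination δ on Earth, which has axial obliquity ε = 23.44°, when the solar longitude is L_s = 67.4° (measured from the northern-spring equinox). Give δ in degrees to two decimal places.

δ = +21.55°

sin δ = sin ε · sin L_s = sin 23.44° × sin 67.4° = 0.367242.
δ = arcsin(0.367242) = +21.55°.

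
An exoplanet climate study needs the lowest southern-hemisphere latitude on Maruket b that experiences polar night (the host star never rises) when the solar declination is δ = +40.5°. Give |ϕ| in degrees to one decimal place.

|ϕ| = 49.5°

Polar night requires cos h₀ = −tan ϕ tan δ ≥ 1, i.e. tan ϕ tan δ ≤ −1.
The boundary is |tan ϕ| · |tan δ| = 1, so |ϕ| = 90° − |δ| = 90° − 40.5° = 49.5° in the southern hemisphere.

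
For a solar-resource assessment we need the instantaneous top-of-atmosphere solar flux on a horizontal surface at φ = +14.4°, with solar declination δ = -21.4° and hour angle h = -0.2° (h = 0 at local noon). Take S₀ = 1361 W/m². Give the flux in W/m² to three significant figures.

1.10e+03 W/m²

cos θ_z = sin φ sin δ + cos φ cos δ cos h = -0.090741 + 0.901799 = 0.811058.
Flux = S₀ · cos θ_z = 1361 × 0.811058 = 1104 W/m².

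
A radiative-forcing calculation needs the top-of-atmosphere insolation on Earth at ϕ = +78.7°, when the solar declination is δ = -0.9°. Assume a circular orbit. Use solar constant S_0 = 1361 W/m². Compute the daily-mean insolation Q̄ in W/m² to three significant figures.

cos h₀ = −tan(+78.7°) tan(-0.900°) = 0.0786, h₀ = 1.4921 rad.
Bracket: h₀ sin ϕ sin δ + cos ϕ cos δ sin h₀ = 1.4921×0.98061×-0.01571 + 0.19595×0.99988×0.99690 = -0.022986 + 0.195319 = 0.172333.
Q̄ = (S_0/π) × [bracket] = (1361/π) × 0.172333 = 74.66 W/m².

Q̄ ≈ 74.7 W/m²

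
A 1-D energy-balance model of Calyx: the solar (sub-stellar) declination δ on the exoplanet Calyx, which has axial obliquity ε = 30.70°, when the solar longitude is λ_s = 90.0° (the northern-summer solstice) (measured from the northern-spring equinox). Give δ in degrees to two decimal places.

sin δ = sin ε · sin λ_s = sin 30.70° × sin 90.0° = 0.510543.
δ = arcsin(0.510543) = +30.70°.

δ = +30.70°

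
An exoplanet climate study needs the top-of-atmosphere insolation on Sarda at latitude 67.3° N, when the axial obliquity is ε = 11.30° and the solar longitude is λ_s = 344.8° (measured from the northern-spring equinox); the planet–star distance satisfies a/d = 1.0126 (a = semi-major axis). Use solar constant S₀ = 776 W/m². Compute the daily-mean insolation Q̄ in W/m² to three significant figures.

Solar declination: sin δ = sin ε · sin λ_s = sin 11.30° × sin 344.8° = -0.05137, so δ = -2.945°.
cos H₀ = −tan(+67.3°) tan(-2.945°) = 0.1230, H₀ = 1.4475 rad.
Bracket: H₀ sin φ sin δ + cos φ cos δ sin H₀ = 1.4475×0.92254×-0.05137 + 0.38591×0.99868×0.99241 = -0.068598 + 0.382475 = 0.313877.
Inverse-square distance factor (a/d)² = 1.0126² = 1.025359.
Q̄ = (S₀/π) × 1.025359 × [bracket] = (776/π) × 1.025359 × 0.313877 = 79.50 W/m².

Q̄ ≈ 79.5 W/m²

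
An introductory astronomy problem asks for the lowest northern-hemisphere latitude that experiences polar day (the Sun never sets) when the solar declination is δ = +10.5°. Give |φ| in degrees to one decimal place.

|φ| = 79.5°

Polar day requires cos H₀ = −tan φ tan δ ≤ −1, i.e. tan φ tan δ ≥ 1.
The boundary is |tan φ| · |tan δ| = 1, so |φ| = 90° − |δ| = 90° − 10.5° = 79.5° in the northern hemisphere.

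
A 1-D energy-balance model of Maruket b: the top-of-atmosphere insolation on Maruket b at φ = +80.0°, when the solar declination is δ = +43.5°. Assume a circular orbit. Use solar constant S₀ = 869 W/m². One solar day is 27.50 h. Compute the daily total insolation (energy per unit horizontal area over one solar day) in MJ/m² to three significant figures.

cos H₀ = −tan(+80.0°) tan(+43.500°) = -5.3818 ≤ −1 ⇒ polar day, H₀ = π.
Bracket: H₀ sin φ sin δ + cos φ cos δ sin H₀ = 3.1416×0.98481×0.68835 + 0.17365×0.72537×0.00000 = 2.129672 + 0.000000 = 2.129672.
Q̄ = (S₀/π) × [bracket] = (869/π) × 2.129672 = 589.09 W/m².
Daily total = Q̄ × 27.50 h × 3600 s/h = 589.09 × 27.50 × 3600 / 10⁶ = 58.32 MJ/m².

58.3 MJ/m²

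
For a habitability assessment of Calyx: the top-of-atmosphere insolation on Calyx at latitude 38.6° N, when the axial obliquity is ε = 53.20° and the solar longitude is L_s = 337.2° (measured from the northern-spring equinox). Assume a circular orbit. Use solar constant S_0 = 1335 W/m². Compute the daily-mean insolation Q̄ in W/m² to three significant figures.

Q̄ ≈ 197 W/m²

Solar declination: sin δ = sin ε · sin L_s = sin 53.20° × sin 337.2° = -0.31030, so δ = -18.077°.
cos h₀ = −tan(+38.6°) tan(-18.077°) = 0.2606, h₀ = 1.3072 rad.
Bracket: h₀ sin ϕ sin δ + cos ϕ cos δ sin h₀ = 1.3072×0.62388×-0.31030 + 0.78152×0.95064×0.96546 = -0.253061 + 0.717283 = 0.464222.
Q̄ = (S_0/π) × [bracket] = (1335/π) × 0.464222 = 197.3 W/m².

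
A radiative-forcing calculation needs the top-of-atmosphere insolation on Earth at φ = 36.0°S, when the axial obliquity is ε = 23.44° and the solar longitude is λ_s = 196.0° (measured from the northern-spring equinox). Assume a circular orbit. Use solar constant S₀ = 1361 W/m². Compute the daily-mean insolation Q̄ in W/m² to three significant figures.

Solar declination: sin δ = sin ε · sin λ_s = sin 23.44° × sin 196.0° = -0.10965, so δ = -6.295°.
cos H₀ = −tan(-36.0°) tan(-6.295°) = -0.0801, H₀ = 1.6510 rad.
Bracket: H₀ sin φ sin δ + cos φ cos δ sin H₀ = 1.6510×-0.58779×-0.10965 + 0.80902×0.99397×0.99678 = 0.106409 + 0.801552 = 0.907961.
Q̄ = (S₀/π) × [bracket] = (1361/π) × 0.907961 = 393.3 W/m².

Q̄ ≈ 393 W/m²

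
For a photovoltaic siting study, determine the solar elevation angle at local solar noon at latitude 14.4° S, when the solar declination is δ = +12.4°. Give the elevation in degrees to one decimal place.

At local noon the hour angle is zero, so the zenith angle equals |ϕ − δ| = |-14.4° − (+12.400°)| = 26.800°.
Elevation = 90° − 26.800° = 63.2°.

63.2°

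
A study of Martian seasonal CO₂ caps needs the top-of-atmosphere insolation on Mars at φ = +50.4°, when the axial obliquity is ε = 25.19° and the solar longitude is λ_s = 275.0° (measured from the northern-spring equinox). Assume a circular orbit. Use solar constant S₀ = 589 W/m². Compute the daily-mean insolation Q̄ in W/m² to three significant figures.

Solar declination: sin δ = sin ε · sin λ_s = sin 25.19° × sin 275.0° = -0.42400, so δ = -25.087°.
cos H₀ = −tan(+50.4°) tan(-25.087°) = 0.5659, H₀ = 0.9693 rad.
Bracket: H₀ sin φ sin δ + cos φ cos δ sin H₀ = 0.9693×0.77051×-0.42400 + 0.63742×0.90566×0.82446 = -0.316667 + 0.475949 = 0.159282.
Q̄ = (S₀/π) × [bracket] = (589/π) × 0.159282 = 29.86 W/m².

Q̄ ≈ 29.9 W/m²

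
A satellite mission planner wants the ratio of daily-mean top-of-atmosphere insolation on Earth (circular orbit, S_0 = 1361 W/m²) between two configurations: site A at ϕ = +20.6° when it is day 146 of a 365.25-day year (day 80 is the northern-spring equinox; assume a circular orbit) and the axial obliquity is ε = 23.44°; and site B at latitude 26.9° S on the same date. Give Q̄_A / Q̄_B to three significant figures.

Q̄_A / Q̄_B ≈ 1.83

— Configuration A (ϕ=+20.6°):
Solar longitude: L_s = 360° × (146 − 80)/365.25 = 65.051°.
sin δ = sin 23.44° × sin 65.051° = 0.36067, so δ = +21.141°.
cos h₀ = −tan(+20.6°) tan(+21.141°) = -0.1453, h₀ = 1.7167 rad.
Bracket: h₀ sin ϕ sin δ + cos ϕ cos δ sin h₀ = 1.7167×0.35184×0.36067 + 0.93606×0.93269×0.98938 = 0.217846 + 0.863782 = 1.081628.
Q̄ = (S_0/π) × [bracket] = (1361/π) × 1.081628 = 468.58 W/m².
— Configuration B (ϕ=-26.9°):
cos h₀ = −tan(-26.9°) tan(+21.141°) = 0.1962, h₀ = 1.3733 rad.
Bracket: h₀ sin ϕ sin δ + cos ϕ cos δ sin h₀ = 1.3733×-0.45243×0.36067 + 0.89180×0.93269×0.98057 = -0.224092 + 0.815612 = 0.591520.
Q̄ = (S_0/π) × [bracket] = (1361/π) × 0.591520 = 256.26 W/m².
Ratio Q̄_A / Q̄_B = 468.58 / 256.26 = 1.829.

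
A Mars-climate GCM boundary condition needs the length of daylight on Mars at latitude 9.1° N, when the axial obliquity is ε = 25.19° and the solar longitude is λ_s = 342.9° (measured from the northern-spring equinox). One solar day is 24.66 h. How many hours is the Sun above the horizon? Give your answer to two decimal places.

Solar declination: sin δ = sin ε · sin λ_s = sin 25.19° × sin 342.9° = -0.12515, so δ = -7.189°.
cos H₀ = −tan φ · tan δ = −tan(+9.1°) × tan(-7.189°) = 0.0202, so H₀ = 1.5506 rad = 88.84°.
Daylight = 2H₀/(2π) × 24.66 h = (1.5506/π) × 24.66 = 12.17 h.

12.17 h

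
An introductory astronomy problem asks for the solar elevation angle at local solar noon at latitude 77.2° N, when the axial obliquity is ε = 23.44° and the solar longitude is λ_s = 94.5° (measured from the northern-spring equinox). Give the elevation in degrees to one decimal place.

36.2°

Solar declination: sin δ = sin ε · sin λ_s = sin 23.44° × sin 94.5° = 0.39656, so δ = +23.363°.
At local noon the hour angle is zero, so the zenith angle equals |φ − δ| = |+77.2° − (+23.363°)| = 53.837°.
Elevation = 90° − 53.837° = 36.2°.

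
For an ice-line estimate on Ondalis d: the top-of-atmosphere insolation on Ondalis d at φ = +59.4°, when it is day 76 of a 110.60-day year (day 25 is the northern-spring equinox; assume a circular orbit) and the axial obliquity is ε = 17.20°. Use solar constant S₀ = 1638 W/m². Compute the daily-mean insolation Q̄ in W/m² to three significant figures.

Solar longitude: λ_s = 360° × (76 − 25)/110.60 = 166.004°.
sin δ = sin 17.20° × sin 166.004° = 0.07152, so δ = +4.101°.
cos H₀ = −tan(+59.4°) tan(+4.101°) = -0.1212, H₀ = 1.6923 rad.
Bracket: H₀ sin φ sin δ + cos φ cos δ sin H₀ = 1.6923×0.86074×0.07152 + 0.50904×0.99744×0.99262 = 0.104178 + 0.503990 = 0.608168.
Q̄ = (S₀/π) × [bracket] = (1638/π) × 0.608168 = 317.1 W/m².

Q̄ ≈ 317 W/m²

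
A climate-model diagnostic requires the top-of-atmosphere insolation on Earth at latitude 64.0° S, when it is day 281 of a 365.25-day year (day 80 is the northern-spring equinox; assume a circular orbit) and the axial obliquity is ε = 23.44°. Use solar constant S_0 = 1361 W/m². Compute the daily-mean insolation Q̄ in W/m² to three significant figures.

Q̄ ≈ 270 W/m²

Solar longitude: L_s = 360° × (281 − 80)/365.25 = 198.111°.
sin δ = sin 23.44° × sin 198.111° = -0.12366, so δ = -7.103°.
cos h₀ = −tan(-64.0°) tan(-7.103°) = -0.2555, h₀ = 1.8292 rad.
Bracket: h₀ sin ϕ sin δ + cos ϕ cos δ sin h₀ = 1.8292×-0.89879×-0.12366 + 0.43837×0.99233×0.96681 = 0.203305 + 0.420570 = 0.623875.
Q̄ = (S_0/π) × [bracket] = (1361/π) × 0.623875 = 270.3 W/m².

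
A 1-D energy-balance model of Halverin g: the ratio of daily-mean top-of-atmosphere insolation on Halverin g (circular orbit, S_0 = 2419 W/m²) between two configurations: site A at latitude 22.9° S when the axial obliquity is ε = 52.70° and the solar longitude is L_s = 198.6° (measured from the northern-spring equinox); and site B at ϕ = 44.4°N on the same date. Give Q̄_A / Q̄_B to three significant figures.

Q̄_A / Q̄_B ≈ 2.42

— Configuration A (ϕ=-22.9°):
Solar declination: sin δ = sin ε · sin L_s = sin 52.70° × sin 198.6° = -0.25372, so δ = -14.698°.
cos h₀ = −tan(-22.9°) tan(-14.698°) = -0.1108, h₀ = 1.6818 rad.
Bracket: h₀ sin ϕ sin δ + cos ϕ cos δ sin h₀ = 1.6818×-0.38912×-0.25372 + 0.92119×0.96728×0.99384 = 0.166040 + 0.885560 = 1.051600.
Q̄ = (S_0/π) × [bracket] = (2419/π) × 1.051600 = 809.72 W/m².
— Configuration B (ϕ=+44.4°):
cos h₀ = −tan(+44.4°) tan(-14.698°) = 0.2569, h₀ = 1.3110 rad.
Bracket: h₀ sin ϕ sin δ + cos ϕ cos δ sin h₀ = 1.3110×0.69966×-0.25372 + 0.71447×0.96728×0.96645 = -0.232726 + 0.667906 = 0.435180.
Q̄ = (S_0/π) × [bracket] = (2419/π) × 0.435180 = 335.08 W/m².
Ratio Q̄_A / Q̄_B = 809.72 / 335.08 = 2.416.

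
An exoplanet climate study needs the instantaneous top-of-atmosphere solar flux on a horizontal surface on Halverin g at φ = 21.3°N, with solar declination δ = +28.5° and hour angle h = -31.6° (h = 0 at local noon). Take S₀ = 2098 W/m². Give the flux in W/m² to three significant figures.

cos θ_z = sin φ sin δ + cos φ cos δ cos h = 0.173329 + 0.697382 = 0.870711.
Flux = S₀ · cos θ_z = 2098 × 0.870711 = 1827 W/m².

1.83e+03 W/m²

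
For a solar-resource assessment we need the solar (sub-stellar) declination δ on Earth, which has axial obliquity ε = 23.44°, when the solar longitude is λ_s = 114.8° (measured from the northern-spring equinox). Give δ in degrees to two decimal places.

δ = +21.17°

sin δ = sin ε · sin λ_s = sin 23.44° × sin 114.8° = 0.361103.
δ = arcsin(0.361103) = +21.17°.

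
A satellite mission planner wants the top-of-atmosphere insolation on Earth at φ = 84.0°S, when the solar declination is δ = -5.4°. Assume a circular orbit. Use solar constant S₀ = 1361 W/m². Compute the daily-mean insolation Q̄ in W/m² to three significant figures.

cos H₀ = −tan(-84.0°) tan(-5.400°) = -0.8994, H₀ = 2.6891 rad.
Bracket: H₀ sin φ sin δ + cos φ cos δ sin H₀ = 2.6891×-0.99452×-0.09411 + 0.10453×0.99556×0.43718 = 0.251684 + 0.045496 = 0.297180.
Q̄ = (S₀/π) × [bracket] = (1361/π) × 0.297180 = 128.7 W/m².

Q̄ ≈ 129 W/m²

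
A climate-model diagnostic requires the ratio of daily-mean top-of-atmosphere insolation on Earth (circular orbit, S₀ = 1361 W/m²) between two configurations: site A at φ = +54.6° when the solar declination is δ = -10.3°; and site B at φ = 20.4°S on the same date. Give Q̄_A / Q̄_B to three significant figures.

Q̄_A / Q̄_B ≈ 0.352

— Configuration A (φ=+54.6°):
cos H₀ = −tan(+54.6°) tan(-10.300°) = 0.2557, H₀ = 1.3122 rad.
Bracket: H₀ sin φ sin δ + cos φ cos δ sin H₀ = 1.3122×0.81513×-0.17880 + 0.57928×0.98389×0.96675 = -0.191247 + 0.550997 = 0.359750.
Q̄ = (S₀/π) × [bracket] = (1361/π) × 0.359750 = 155.85 W/m².
— Configuration B (φ=-20.4°):
cos H₀ = −tan(-20.4°) tan(-10.300°) = -0.0676, H₀ = 1.6384 rad.
Bracket: H₀ sin φ sin δ + cos φ cos δ sin H₀ = 1.6384×-0.34857×-0.17880 + 0.93728×0.98389×0.99771 = 0.102112 + 0.920069 = 1.022181.
Q̄ = (S₀/π) × [bracket] = (1361/π) × 1.022181 = 442.83 W/m².
Ratio Q̄_A / Q̄_B = 155.85 / 442.83 = 0.3519.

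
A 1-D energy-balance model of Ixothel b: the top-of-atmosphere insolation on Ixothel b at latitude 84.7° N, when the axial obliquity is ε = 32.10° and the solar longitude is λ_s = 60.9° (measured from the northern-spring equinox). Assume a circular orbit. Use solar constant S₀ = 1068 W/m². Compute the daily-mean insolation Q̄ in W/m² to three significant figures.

Solar declination: sin δ = sin ε · sin λ_s = sin 32.10° × sin 60.9° = 0.46432, so δ = +27.666°.
cos H₀ = −tan(+84.7°) tan(+27.666°) = -5.6514 ≤ −1 ⇒ polar day, H₀ = π.
Bracket: H₀ sin φ sin δ + cos φ cos δ sin H₀ = 3.1416×0.99572×0.46432 + 0.09237×0.88567×0.00000 = 1.452464 + 0.000000 = 1.452464.
Q̄ = (S₀/π) × [bracket] = (1068/π) × 1.452464 = 493.8 W/m².

Q̄ ≈ 494 W/m²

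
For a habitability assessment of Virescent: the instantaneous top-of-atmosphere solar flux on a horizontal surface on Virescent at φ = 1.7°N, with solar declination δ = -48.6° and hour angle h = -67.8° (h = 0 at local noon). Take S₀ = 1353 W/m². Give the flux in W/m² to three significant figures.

308 W/m²

cos θ_z = sin φ sin δ + cos φ cos δ cos h = -0.022253 + 0.249761 = 0.227508.
Flux = S₀ · cos θ_z = 1353 × 0.227508 = 307.8 W/m².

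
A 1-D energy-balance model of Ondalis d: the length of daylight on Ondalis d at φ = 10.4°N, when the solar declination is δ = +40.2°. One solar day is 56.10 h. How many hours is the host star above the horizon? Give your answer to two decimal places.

cos H₀ = −tan φ · tan δ = −tan(+10.4°) × tan(+40.200°) = -0.1551, so H₀ = 1.7265 rad = 98.92°.
Daylight = 2H₀/(2π) × 56.10 h = (1.7265/π) × 56.10 = 30.83 h.

30.83 h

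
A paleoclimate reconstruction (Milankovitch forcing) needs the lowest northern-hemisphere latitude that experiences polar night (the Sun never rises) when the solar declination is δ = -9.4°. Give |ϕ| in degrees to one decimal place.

|ϕ| = 80.6°

Polar night requires cos h₀ = −tan ϕ tan δ ≥ 1, i.e. tan ϕ tan δ ≤ −1.
The boundary is |tan ϕ| · |tan δ| = 1, so |ϕ| = 90° − |δ| = 90° − 9.4° = 80.6° in the northern hemisphere.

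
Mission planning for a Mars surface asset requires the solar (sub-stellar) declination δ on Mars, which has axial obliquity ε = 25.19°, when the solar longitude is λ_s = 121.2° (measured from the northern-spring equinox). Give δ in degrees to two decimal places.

sin δ = sin ε · sin λ_s = sin 25.19° × sin 121.2° = 0.364061.
δ = arcsin(0.364061) = +21.35°.

δ = +21.35°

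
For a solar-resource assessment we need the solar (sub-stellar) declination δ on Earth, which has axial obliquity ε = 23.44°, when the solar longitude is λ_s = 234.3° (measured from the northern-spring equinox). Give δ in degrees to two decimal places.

δ = -18.85°

sin δ = sin ε · sin λ_s = sin 23.44° × sin 234.3° = -0.323037.
δ = arcsin(-0.323037) = -18.85°.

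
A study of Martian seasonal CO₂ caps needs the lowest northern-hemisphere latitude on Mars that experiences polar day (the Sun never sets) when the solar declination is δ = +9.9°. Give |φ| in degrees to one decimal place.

|φ| = 80.1°

Polar day requires cos H₀ = −tan φ tan δ ≤ −1, i.e. tan φ tan δ ≥ 1.
The boundary is |tan φ| · |tan δ| = 1, so |φ| = 90° − |δ| = 90° − 9.9° = 80.1° in the northern hemisphere.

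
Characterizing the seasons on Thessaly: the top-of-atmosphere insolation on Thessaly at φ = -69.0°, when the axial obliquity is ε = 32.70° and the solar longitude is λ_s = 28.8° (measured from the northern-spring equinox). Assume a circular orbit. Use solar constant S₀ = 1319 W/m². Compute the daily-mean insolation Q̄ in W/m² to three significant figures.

Q̄ ≈ 22.6 W/m²

Solar declination: sin δ = sin ε · sin λ_s = sin 32.70° × sin 28.8° = 0.26026, so δ = +15.086°.
cos H₀ = −tan(-69.0°) tan(+15.086°) = 0.7022, H₀ = 0.7923 rad.
Bracket: H₀ sin φ sin δ + cos φ cos δ sin H₀ = 0.7923×-0.93358×0.26026 + 0.35837×0.96554×0.71197 = -0.192508 + 0.246356 = 0.053848.
Q̄ = (S₀/π) × [bracket] = (1319/π) × 0.053848 = 22.61 W/m².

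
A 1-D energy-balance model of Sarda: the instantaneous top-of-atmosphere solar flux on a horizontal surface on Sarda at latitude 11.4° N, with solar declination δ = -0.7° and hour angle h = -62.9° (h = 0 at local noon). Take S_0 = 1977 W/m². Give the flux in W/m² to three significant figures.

878 W/m²

cos θ_z = sin ϕ sin δ + cos ϕ cos δ cos h = -0.002415 + 0.446524 = 0.444109.
Flux = S_0 · cos θ_z = 1977 × 0.444109 = 878.0 W/m².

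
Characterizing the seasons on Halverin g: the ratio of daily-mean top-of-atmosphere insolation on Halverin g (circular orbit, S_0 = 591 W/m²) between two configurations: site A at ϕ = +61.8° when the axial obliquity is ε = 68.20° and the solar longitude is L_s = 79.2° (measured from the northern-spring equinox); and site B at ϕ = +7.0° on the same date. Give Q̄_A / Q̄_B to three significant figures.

Q̄_A / Q̄_B ≈ 4.23

— Configuration A (ϕ=+61.8°):
Solar declination: sin δ = sin ε · sin L_s = sin 68.20° × sin 79.2° = 0.91204, so δ = +65.789°.
cos h₀ = −tan(+61.8°) tan(+65.789°) = -4.1476 ≤ −1 ⇒ polar day, h₀ = π.
Bracket: h₀ sin ϕ sin δ + cos ϕ cos δ sin h₀ = 3.1416×0.88130×0.91204 + 0.47255×0.41010×0.00000 = 2.525158 + 0.000000 = 2.525158.
Q̄ = (S_0/π) × [bracket] = (591/π) × 2.525158 = 475.04 W/m².
— Configuration B (ϕ=+7.0°):
cos h₀ = −tan(+7.0°) tan(+65.789°) = -0.2731, h₀ = 1.8474 rad.
Bracket: h₀ sin ϕ sin δ + cos ϕ cos δ sin h₀ = 1.8474×0.12187×0.91204 + 0.99255×0.41010×0.96200 = 0.205339 + 0.391577 = 0.596916.
Q̄ = (S_0/π) × [bracket] = (591/π) × 0.596916 = 112.29 W/m².
Ratio Q̄_A / Q̄_B = 475.04 / 112.29 = 4.230.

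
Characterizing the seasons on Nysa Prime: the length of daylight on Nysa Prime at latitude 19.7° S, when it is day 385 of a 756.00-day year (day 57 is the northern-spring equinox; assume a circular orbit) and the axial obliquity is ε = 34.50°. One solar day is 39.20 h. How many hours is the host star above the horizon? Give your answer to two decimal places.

18.55 h

Solar longitude: λ_s = 360° × (385 − 57)/756.00 = 156.190°.
sin δ = sin 34.50° × sin 156.190° = 0.22866, so δ = +13.218°.
cos H₀ = −tan φ · tan δ = −tan(-19.7°) × tan(+13.218°) = 0.0841, so H₀ = 1.4866 rad = 85.18°.
Daylight = 2H₀/(2π) × 39.20 h = (1.4866/π) × 39.20 = 18.55 h.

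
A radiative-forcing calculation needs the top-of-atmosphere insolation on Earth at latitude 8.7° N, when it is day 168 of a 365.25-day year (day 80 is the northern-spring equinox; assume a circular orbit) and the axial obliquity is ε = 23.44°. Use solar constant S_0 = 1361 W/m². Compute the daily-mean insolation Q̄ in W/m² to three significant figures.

Solar longitude: L_s = 360° × (168 − 80)/365.25 = 86.735°.
sin δ = sin 23.44° × sin 86.735° = 0.39714, so δ = +23.400°.
cos h₀ = −tan(+8.7°) tan(+23.400°) = -0.0662, h₀ = 1.6371 rad.
Bracket: h₀ sin ϕ sin δ + cos ϕ cos δ sin h₀ = 1.6371×0.15126×0.39714 + 0.98849×0.91776×0.99781 = 0.098343 + 0.905210 = 1.003553.
Q̄ = (S_0/π) × [bracket] = (1361/π) × 1.003553 = 434.8 W/m².

Q̄ ≈ 435 W/m²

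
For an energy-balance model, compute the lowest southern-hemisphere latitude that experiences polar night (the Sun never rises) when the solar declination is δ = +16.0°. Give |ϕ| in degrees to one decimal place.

|ϕ| = 74.0°

Polar night requires cos h₀ = −tan ϕ tan δ ≥ 1, i.e. tan ϕ tan δ ≤ −1.
The boundary is |tan ϕ| · |tan δ| = 1, so |ϕ| = 90° − |δ| = 90° − 16.0° = 74.0° in the southern hemisphere.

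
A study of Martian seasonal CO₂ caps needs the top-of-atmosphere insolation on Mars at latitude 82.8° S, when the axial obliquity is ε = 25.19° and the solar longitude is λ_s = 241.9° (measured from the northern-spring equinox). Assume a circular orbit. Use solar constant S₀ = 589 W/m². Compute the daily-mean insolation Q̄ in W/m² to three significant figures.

Solar declination: sin δ = sin ε · sin λ_s = sin 25.19° × sin 241.9° = -0.37545, so δ = -22.052°.
cos H₀ = −tan(-82.8°) tan(-22.052°) = -3.2066 ≤ −1 ⇒ polar day, H₀ = π.
Bracket: H₀ sin φ sin δ + cos φ cos δ sin H₀ = 3.1416×-0.99211×-0.37545 + 0.12533×0.92684×0.00000 = 1.170207 + 0.000000 = 1.170207.
Q̄ = (S₀/π) × [bracket] = (589/π) × 1.170207 = 219.4 W/m².

Q̄ ≈ 219 W/m²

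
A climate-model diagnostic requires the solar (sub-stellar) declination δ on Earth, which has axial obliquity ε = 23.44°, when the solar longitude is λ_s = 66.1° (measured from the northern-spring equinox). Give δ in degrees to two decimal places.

δ = +21.33°

sin δ = sin ε · sin λ_s = sin 23.44° × sin 66.1° = 0.363680.
δ = arcsin(0.363680) = +21.33°.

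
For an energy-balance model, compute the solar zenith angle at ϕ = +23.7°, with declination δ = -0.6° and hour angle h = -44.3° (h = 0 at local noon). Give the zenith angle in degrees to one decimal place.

cos θ_z = sin ϕ sin δ + cos ϕ cos δ cos h = -0.004209 + 0.655297 = 0.651088.
θ_z = arccos(0.651088) = 49.4°.

θ_z = 49.4°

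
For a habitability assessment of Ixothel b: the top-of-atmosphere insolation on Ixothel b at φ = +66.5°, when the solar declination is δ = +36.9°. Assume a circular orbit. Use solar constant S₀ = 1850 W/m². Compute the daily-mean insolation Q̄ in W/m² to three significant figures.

Q̄ ≈ 1.02e+03 W/m²

cos H₀ = −tan(+66.5°) tan(+36.900°) = -1.7268 ≤ −1 ⇒ polar day, H₀ = π.
Bracket: H₀ sin φ sin δ + cos φ cos δ sin H₀ = 3.1416×0.91706×0.60042 + 0.39875×0.79968×0.00000 = 1.729831 + 0.000000 = 1.729831.
Q̄ = (S₀/π) × [bracket] = (1850/π) × 1.729831 = 1019 W/m².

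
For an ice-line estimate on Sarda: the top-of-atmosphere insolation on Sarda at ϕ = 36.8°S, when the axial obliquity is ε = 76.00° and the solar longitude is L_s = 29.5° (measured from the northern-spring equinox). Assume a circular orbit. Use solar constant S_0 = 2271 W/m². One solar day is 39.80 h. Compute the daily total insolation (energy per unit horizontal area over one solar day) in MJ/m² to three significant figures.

Solar declination: sin δ = sin ε · sin L_s = sin 76.00° × sin 29.5° = 0.47780, so δ = +28.542°.
cos h₀ = −tan(-36.8°) tan(+28.542°) = 0.4069, h₀ = 1.1518 rad.
Bracket: h₀ sin ϕ sin δ + cos ϕ cos δ sin h₀ = 1.1518×-0.59902×0.47780 + 0.80073×0.87847×0.91348 = -0.329659 + 0.642558 = 0.312899.
Q̄ = (S_0/π) × [bracket] = (2271/π) × 0.312899 = 226.19 W/m².
Daily total = Q̄ × 39.80 h × 3600 s/h = 226.19 × 39.80 × 3600 / 10⁶ = 32.41 MJ/m².

32.4 MJ/m²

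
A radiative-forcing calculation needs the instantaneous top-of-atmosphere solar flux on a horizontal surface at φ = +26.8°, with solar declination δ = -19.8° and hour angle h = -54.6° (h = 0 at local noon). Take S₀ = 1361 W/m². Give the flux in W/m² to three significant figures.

454 W/m²

cos θ_z = sin φ sin δ + cos φ cos δ cos h = -0.152729 + 0.486490 = 0.333761.
Flux = S₀ · cos θ_z = 1361 × 0.333761 = 454.2 W/m².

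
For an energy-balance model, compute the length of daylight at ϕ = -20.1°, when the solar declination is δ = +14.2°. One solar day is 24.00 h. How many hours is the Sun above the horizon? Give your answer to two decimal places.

11.29 h

cos h₀ = −tan ϕ · tan δ = −tan(-20.1°) × tan(+14.200°) = 0.0926, so h₀ = 1.4781 rad = 84.69°.
Daylight = 2h₀/(2π) × 24.00 h = (1.4781/π) × 24.00 = 11.29 h.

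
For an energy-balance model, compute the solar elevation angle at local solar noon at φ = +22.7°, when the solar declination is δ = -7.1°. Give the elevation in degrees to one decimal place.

At local noon the hour angle is zero, so the zenith angle equals |φ − δ| = |+22.7° − (-7.100°)| = 29.800°.
Elevation = 90° − 29.800° = 60.2°.

60.2°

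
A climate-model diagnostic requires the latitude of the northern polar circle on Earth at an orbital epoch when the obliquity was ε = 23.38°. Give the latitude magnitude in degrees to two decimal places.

The polar circle is the lowest latitude that experiences at least one full rotation of continuous daylight at the northern-summer solstice; it lies at |ϕ| = 90° − ε = 90° − 23.38° = 66.62°.

66.62°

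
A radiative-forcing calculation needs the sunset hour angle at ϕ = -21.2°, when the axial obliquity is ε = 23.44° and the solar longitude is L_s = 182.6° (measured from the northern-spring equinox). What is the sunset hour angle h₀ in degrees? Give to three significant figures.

Solar declination: sin δ = sin ε · sin L_s = sin 23.44° × sin 182.6° = -0.01804, so δ = -1.034°.
cos h₀ = −tan ϕ · tan δ = −tan(-21.2°) × tan(-1.034°) = -0.0070, so h₀ = 1.5778 rad = 90.40°.

h₀ = 90.4°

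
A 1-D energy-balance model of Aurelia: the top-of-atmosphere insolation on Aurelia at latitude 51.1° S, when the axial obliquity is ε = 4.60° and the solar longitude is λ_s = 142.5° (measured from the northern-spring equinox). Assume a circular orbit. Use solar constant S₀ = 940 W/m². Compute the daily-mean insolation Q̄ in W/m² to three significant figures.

Solar declination: sin δ = sin ε · sin λ_s = sin 4.60° × sin 142.5° = 0.04882, so δ = +2.798°.
cos H₀ = −tan(-51.1°) tan(+2.798°) = 0.0606, H₀ = 1.5102 rad.
Bracket: H₀ sin φ sin δ + cos φ cos δ sin H₀ = 1.5102×-0.77824×0.04882 + 0.62796×0.99881×0.99816 = -0.057378 + 0.626059 = 0.568681.
Q̄ = (S₀/π) × [bracket] = (940/π) × 0.568681 = 170.2 W/m².

Q̄ ≈ 170 W/m²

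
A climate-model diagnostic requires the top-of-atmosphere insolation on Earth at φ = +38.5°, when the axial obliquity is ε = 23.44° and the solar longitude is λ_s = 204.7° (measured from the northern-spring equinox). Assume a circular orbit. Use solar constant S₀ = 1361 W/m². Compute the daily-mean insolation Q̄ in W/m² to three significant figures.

Q̄ ≈ 267 W/m²

Solar declination: sin δ = sin ε · sin λ_s = sin 23.44° × sin 204.7° = -0.16622, so δ = -9.568°.
cos H₀ = −tan(+38.5°) tan(-9.568°) = 0.1341, H₀ = 1.4363 rad.
Bracket: H₀ sin φ sin δ + cos φ cos δ sin H₀ = 1.4363×0.62251×-0.16622 + 0.78261×0.98609×0.99097 = -0.148619 + 0.764755 = 0.616136.
Q̄ = (S₀/π) × [bracket] = (1361/π) × 0.616136 = 266.9 W/m².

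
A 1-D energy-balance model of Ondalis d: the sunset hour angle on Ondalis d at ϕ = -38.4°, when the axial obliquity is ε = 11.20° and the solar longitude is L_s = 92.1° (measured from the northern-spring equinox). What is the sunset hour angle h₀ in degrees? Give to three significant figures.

h₀ = 81.0°

Solar declination: sin δ = sin ε · sin L_s = sin 11.20° × sin 92.1° = 0.19410, so δ = +11.192°.
cos h₀ = −tan ϕ · tan δ = −tan(-38.4°) × tan(+11.192°) = 0.1568, so h₀ = 1.4133 rad = 80.98°.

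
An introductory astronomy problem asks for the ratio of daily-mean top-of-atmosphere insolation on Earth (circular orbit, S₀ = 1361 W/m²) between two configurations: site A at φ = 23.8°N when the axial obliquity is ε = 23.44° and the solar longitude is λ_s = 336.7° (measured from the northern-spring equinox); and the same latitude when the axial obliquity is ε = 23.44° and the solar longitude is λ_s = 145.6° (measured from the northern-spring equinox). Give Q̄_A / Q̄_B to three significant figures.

Q̄_A / Q̄_B ≈ 0.776

— Configuration A (φ=+23.8°):
Solar declination: sin δ = sin ε · sin λ_s = sin 23.44° × sin 336.7° = -0.15734, so δ = -9.053°.
cos H₀ = −tan(+23.8°) tan(-9.053°) = 0.0703, H₀ = 1.5005 rad.
Bracket: H₀ sin φ sin δ + cos φ cos δ sin H₀ = 1.5005×0.40355×-0.15734 + 0.91496×0.98754×0.99753 = -0.095274 + 0.901328 = 0.806054.
Q̄ = (S₀/π) × [bracket] = (1361/π) × 0.806054 = 349.20 W/m².
— Configuration B (φ=+23.8°):
Solar declination: sin δ = sin ε · sin λ_s = sin 23.44° × sin 145.6° = 0.22474, so δ = +12.987°.
cos H₀ = −tan(+23.8°) tan(+12.987°) = -0.1017, H₀ = 1.6727 rad.
Bracket: H₀ sin φ sin δ + cos φ cos δ sin H₀ = 1.6727×0.40355×0.22474 + 0.91496×0.97442×0.99481 = 0.151704 + 0.886928 = 1.038632.
Q̄ = (S₀/π) × [bracket] = (1361/π) × 1.038632 = 449.96 W/m².
Ratio Q̄_A / Q̄_B = 349.20 / 449.96 = 0.7761.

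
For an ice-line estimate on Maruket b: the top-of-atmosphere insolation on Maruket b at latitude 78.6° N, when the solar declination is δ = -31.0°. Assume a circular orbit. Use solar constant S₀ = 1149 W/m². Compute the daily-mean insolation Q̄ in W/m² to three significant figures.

Q̄ ≈ 0.00 W/m²

cos H₀ = −tan(+78.6°) tan(-31.000°) = 2.9799 ≥ 1 ⇒ polar night, H₀ = 0 and Q̄ = 0.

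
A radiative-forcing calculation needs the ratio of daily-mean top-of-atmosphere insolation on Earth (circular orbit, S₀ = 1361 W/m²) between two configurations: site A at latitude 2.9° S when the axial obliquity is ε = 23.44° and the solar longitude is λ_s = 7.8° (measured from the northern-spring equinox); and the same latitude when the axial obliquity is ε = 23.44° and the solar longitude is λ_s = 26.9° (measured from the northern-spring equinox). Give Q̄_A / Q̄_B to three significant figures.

— Configuration A (φ=-2.9°):
Solar declination: sin δ = sin ε · sin λ_s = sin 23.44° × sin 7.8° = 0.05399, so δ = +3.095°.
cos H₀ = −tan(-2.9°) tan(+3.095°) = 0.0027, H₀ = 1.5681 rad.
Bracket: H₀ sin φ sin δ + cos φ cos δ sin H₀ = 1.5681×-0.05059×0.05399 + 0.99872×0.99854×1.00000 = -0.004283 + 0.997262 = 0.992979.
Q̄ = (S₀/π) × [bracket] = (1361/π) × 0.992979 = 430.18 W/m².
— Configuration B (φ=-2.9°):
Solar declination: sin δ = sin ε · sin λ_s = sin 23.44° × sin 26.9° = 0.17997, so δ = +10.368°.
cos H₀ = −tan(-2.9°) tan(+10.368°) = 0.0093, H₀ = 1.5615 rad.
Bracket: H₀ sin φ sin δ + cos φ cos δ sin H₀ = 1.5615×-0.05059×0.17997 + 0.99872×0.98367×0.99996 = -0.014217 + 0.982372 = 0.968155.
Q̄ = (S₀/π) × [bracket] = (1361/π) × 0.968155 = 419.42 W/m².
Ratio Q̄_A / Q̄_B = 430.18 / 419.42 = 1.026.

Q̄_A / Q̄_B ≈ 1.03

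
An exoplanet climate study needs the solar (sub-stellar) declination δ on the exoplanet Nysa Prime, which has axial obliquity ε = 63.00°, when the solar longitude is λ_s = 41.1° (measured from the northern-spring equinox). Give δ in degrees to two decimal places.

δ = +35.85°

sin δ = sin ε · sin λ_s = sin 63.00° × sin 41.1° = 0.585726.
δ = arcsin(0.585726) = +35.85°.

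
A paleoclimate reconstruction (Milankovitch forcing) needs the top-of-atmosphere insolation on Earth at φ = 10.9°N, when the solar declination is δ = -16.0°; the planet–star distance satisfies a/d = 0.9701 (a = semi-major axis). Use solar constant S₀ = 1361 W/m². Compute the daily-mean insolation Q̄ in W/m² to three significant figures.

cos H₀ = −tan(+10.9°) tan(-16.000°) = 0.0552, H₀ = 1.5155 rad.
Bracket: H₀ sin φ sin δ + cos φ cos δ sin H₀ = 1.5155×0.18910×-0.27564 + 0.98196×0.96126×0.99847 = -0.078993 + 0.942475 = 0.863482.
Inverse-square distance factor (a/d)² = 0.9701² = 0.941094.
Q̄ = (S₀/π) × 0.941094 × [bracket] = (1361/π) × 0.941094 × 0.863482 = 352.0 W/m².

Q̄ ≈ 352 W/m²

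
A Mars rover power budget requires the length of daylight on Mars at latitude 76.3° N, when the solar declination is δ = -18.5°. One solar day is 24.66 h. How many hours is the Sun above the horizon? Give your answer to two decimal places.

0.00 h

cos h₀ = −tan ϕ · tan δ = 1.3726 ≥ 1, so the Sun never rises (polar night) and h₀ = 0.
Daylight = 2h₀/(2π) × 24.66 h = (0.0000/π) × 24.66 = 0.00 h.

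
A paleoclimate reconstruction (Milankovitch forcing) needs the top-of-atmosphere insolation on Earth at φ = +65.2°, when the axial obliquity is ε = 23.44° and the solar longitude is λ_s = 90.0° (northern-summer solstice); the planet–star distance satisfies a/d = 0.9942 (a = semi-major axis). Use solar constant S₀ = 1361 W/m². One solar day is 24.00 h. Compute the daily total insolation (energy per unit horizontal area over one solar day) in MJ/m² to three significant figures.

Solar declination: sin δ = sin ε · sin λ_s = sin 23.44° × sin 90.0° = 0.39779, so δ = +23.440°.
cos H₀ = −tan(+65.2°) tan(+23.440°) = -0.9383, H₀ = 2.7886 rad.
Bracket: H₀ sin φ sin δ + cos φ cos δ sin H₀ = 2.7886×0.90778×0.39779 + 0.41945×0.91748×0.34575 = 1.006980 + 0.133057 = 1.140037.
Inverse-square distance factor (a/d)² = 0.9942² = 0.988434.
Q̄ = (S₀/π) × 0.988434 × [bracket] = (1361/π) × 0.988434 × 1.140037 = 488.17 W/m².
Daily total = Q̄ × 24.00 h × 3600 s/h = 488.17 × 24.00 × 3600 / 10⁶ = 42.18 MJ/m².

42.2 MJ/m²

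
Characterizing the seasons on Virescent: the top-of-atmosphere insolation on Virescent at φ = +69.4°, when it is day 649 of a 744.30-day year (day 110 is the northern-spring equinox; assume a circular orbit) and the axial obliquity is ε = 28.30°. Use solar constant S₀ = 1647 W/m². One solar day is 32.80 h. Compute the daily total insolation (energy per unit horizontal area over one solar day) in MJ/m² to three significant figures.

Solar longitude: λ_s = 360° × (649 − 110)/744.30 = 260.701°.
sin δ = sin 28.30° × sin 260.701° = -0.46786, so δ = -27.895°.
cos H₀ = −tan(+69.4°) tan(-27.895°) = 1.4084 ≥ 1 ⇒ polar night, H₀ = 0 and Q̄ = 0.
Daily total = Q̄ × 32.80 h × 3600 s/h = 0.00 MJ/m².

0.00 MJ/m²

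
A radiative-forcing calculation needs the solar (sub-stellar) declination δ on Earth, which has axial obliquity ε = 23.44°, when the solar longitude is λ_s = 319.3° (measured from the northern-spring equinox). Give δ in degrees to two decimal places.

sin δ = sin ε · sin λ_s = sin 23.44° × sin 319.3° = -0.259397.
δ = arcsin(-0.259397) = -15.03°.

δ = -15.03°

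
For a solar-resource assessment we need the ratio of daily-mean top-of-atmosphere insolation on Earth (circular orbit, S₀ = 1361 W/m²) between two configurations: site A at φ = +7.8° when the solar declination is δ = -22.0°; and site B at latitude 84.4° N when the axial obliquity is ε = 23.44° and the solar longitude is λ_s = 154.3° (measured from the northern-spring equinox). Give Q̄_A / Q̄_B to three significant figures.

Q̄_A / Q̄_B ≈ 1.56

— Configuration A (φ=+7.8°):
cos H₀ = −tan(+7.8°) tan(-22.000°) = 0.0553, H₀ = 1.5154 rad.
Bracket: H₀ sin φ sin δ + cos φ cos δ sin H₀ = 1.5154×0.13572×-0.37461 + 0.99075×0.92718×0.99847 = -0.077046 + 0.917198 = 0.840152.
Q̄ = (S₀/π) × [bracket] = (1361/π) × 0.840152 = 363.97 W/m².
— Configuration B (φ=+84.4°):
Solar declination: sin δ = sin ε · sin λ_s = sin 23.44° × sin 154.3° = 0.17250, so δ = +9.933°.
cos H₀ = −tan(+84.4°) tan(+9.933°) = -1.7861 ≤ −1 ⇒ polar day, H₀ = π.
Bracket: H₀ sin φ sin δ + cos φ cos δ sin H₀ = 3.1416×0.99523×0.17250 + 0.09758×0.98501×0.00000 = 0.539341 + 0.000000 = 0.539341.
Q̄ = (S₀/π) × [bracket] = (1361/π) × 0.539341 = 233.65 W/m².
Ratio Q̄_A / Q̄_B = 363.97 / 233.65 = 1.558.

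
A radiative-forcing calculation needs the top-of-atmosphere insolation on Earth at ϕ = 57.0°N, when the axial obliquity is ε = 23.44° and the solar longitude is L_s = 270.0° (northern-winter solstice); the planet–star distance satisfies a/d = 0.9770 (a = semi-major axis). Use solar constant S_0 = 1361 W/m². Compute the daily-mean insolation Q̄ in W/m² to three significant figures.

Q̄ ≈ 38.0 W/m²

Solar declination: sin δ = sin ε · sin L_s = sin 23.44° × sin 270.0° = -0.39779, so δ = -23.440°.
cos h₀ = −tan(+57.0°) tan(-23.440°) = 0.6676, h₀ = 0.8398 rad.
Bracket: h₀ sin ϕ sin δ + cos ϕ cos δ sin h₀ = 0.8398×0.83867×-0.39779 + 0.54464×0.91748×0.74449 = -0.280169 + 0.372019 = 0.091850.
Inverse-square distance factor (a/d)² = 0.9770² = 0.954529.
Q̄ = (S_0/π) × 0.954529 × [bracket] = (1361/π) × 0.954529 × 0.091850 = 37.98 W/m².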